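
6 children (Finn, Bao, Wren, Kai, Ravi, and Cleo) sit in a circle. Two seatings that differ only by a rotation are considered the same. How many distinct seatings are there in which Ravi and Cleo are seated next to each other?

48

Glue Ravi and Cleo into a block (2 internal orders). Seating 5 units around a circle gives (4)! arrangements.
So 2 × (4)! = 2 × 24 = 48.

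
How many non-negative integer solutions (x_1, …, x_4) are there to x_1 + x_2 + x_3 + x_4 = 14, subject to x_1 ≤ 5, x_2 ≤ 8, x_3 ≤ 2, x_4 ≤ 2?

Without the upper bounds there are C(17,3) = 680 ways to split 14 among 4 variables.
Subtract solutions that violate a single cap (substitute x_i' = x_i − (cap_i+1)): x_1 ≥ 6 gives C(11,3) = 165; x_2 ≥ 9 gives C(8,3) = 56; x_3 ≥ 3 gives C(14,3) = 364; x_4 ≥ 3 gives C(14,3) = 364. Together 949.
Add back pairs where two caps are both exceeded: 0 + 56 + 56 + 10 + 10 + 165 = 297.
Subtract triples: 0 + 0 + 10 + 0 = 10.
By inclusion–exclusion the count is 680 − 949 + 297 − 10 = 18.

18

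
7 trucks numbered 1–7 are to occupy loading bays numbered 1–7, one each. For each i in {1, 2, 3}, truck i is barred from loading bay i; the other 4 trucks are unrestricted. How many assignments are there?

3216

Let Aᵢ (for i ∈ {1, 2, 3}) be the placements that put truck i in its forbidden loading bay. Any j of these fix j positions, leaving (7−j)! ways to fill the rest, and there are C(3,j) ways to pick which j.
By inclusion–exclusion, the number of valid placements is Σ_{j=0}^{3} (−1)^j C(3,j)·(7−j)!.
Computing: 5040 − 2160 + 360 − 24 = 3216.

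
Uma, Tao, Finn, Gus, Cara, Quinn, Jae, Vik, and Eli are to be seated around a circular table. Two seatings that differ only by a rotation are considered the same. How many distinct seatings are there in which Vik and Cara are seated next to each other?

10080

Glue Vik and Cara into a block (2 internal orders). Seating 8 units around a circle gives (7)! arrangements.
So 2 × (7)! = 2 × 5040 = 10080.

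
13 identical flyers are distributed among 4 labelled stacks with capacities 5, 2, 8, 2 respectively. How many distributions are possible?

By stars and bars, unrestricted non-negative solutions to x_1+…+x_4 = 13 number C(13+3,3) = 560.
Subtract solutions that violate a single cap (substitute x_i' = x_i − (cap_i+1)): x_1 ≥ 6 gives C(10,3) = 120; x_2 ≥ 3 gives C(13,3) = 286; x_3 ≥ 9 gives C(7,3) = 35; x_4 ≥ 3 gives C(13,3) = 286. Together 727.
Add back pairs where two caps are both exceeded: 35 + 0 + 35 + 4 + 120 + 4 = 198.
Subtract triples: 0 + 4 + 0 + 0 = 4.
By inclusion–exclusion the count is 560 − 727 + 198 − 4 = 27.

27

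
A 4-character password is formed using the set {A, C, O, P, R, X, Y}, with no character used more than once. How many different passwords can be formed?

840

This is a permutation of 4 out of 7: P(7,4) = 7!/3!.
7 × 6 × 5 × 4 = 840.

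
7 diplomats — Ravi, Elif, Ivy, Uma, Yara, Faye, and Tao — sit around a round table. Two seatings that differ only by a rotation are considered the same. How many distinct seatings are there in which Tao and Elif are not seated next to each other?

All circular seatings of 7 people number (6)! = 720.
Those with Tao next to Elif: fuse the pair into one unit and seat 6 units around a circle — 2·(5)! = 240.
Subtracting, 720 − 240 = 480.

480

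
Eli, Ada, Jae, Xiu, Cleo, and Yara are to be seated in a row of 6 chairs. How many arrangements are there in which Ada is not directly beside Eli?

480

Of the 6! = 720 arrangements, those with Ada and Eli adjacent number 2 × 5! = 240 (treat the pair as a block with 2 internal orders).
Complementary counting: 720 − 240 = 480.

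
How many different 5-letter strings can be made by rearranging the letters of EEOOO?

10

The 5 letters of EEOOO have repeats: E appearing twice and O appearing 3 times.
So there are 5! / (3!·2!) = 10 distinguishable arrangements.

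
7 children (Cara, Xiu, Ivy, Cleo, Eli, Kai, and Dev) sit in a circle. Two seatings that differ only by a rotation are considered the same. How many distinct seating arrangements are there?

Fix one person's seat to break rotational symmetry; the remaining 6 people can be arranged in (6)! = 720 ways.

720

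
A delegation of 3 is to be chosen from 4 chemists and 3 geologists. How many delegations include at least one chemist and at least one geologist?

30

Total 3-person selections from all 7: C(7,3) = 35.
Subtract selections that omit an entire group: no chemists → C(3,3) = 1; no geologists → C(4,3) = 4.
Both groups omitted at once is impossible, so 35 − 5 = 30.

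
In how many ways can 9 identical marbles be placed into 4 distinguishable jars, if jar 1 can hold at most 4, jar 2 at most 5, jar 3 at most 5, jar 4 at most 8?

144

By stars and bars, unrestricted non-negative solutions to x_1+…+x_4 = 9 number C(9+3,3) = 220.
Subtract solutions that violate a single cap (substitute x_i' = x_i − (cap_i+1)): x_1 ≥ 5 gives C(7,3) = 35; x_2 ≥ 6 gives C(6,3) = 20; x_3 ≥ 6 gives C(6,3) = 20; x_4 ≥ 9 gives C(3,3) = 1. Together 76.
No two caps can be exceeded simultaneously, so the pair terms are all 0.
By inclusion–exclusion the count is 220 − 76 + 0 = 144.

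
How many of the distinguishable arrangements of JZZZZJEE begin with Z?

210

With the first slot taken by Z, it remains to arrange the other 7 letters (JZZZJEE).
Those 7 letters have E appearing twice, J appearing twice, and Z appearing 3 times, giving (7)!/(3!·2!·2!) = 210.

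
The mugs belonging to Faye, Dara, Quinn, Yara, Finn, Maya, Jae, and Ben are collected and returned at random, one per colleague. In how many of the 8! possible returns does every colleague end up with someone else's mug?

14833

Count assignments avoiding every fixed point. For any j of the 8 colleagues fixed to their own mug, the other 8−j can be arranged in (8−j)! ways.
By inclusion–exclusion this is Σ_{j=0}^{8} (−1)^j C(8,j)·(8−j)!.
Computing: 40320 − 40320 + 20160 − 6720 + 1680 − 336 + 56 − 8 + 1 = 14833.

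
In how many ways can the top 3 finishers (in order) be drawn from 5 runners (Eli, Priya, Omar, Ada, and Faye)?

There are 5 choices for 1st place, 4 for 2nd, and 3 for 3rd.
That gives 5 × 4 × 3 = 60.

60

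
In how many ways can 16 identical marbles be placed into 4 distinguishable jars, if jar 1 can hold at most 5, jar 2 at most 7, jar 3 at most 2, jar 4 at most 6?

By stars and bars, unrestricted non-negative solutions to x_1+…+x_4 = 16 number C(16+3,3) = 969.
Subtract solutions that violate a single cap (substitute x_i' = x_i − (cap_i+1)): x_1 ≥ 6 gives C(13,3) = 286; x_2 ≥ 8 gives C(11,3) = 165; x_3 ≥ 3 gives C(16,3) = 560; x_4 ≥ 7 gives C(12,3) = 220. Together 1231.
Add back pairs where two caps are both exceeded: 10 + 120 + 20 + 56 + 4 + 84 = 294.
Subtract triples: 0 + 0 + 1 + 0 = 1.
By inclusion–exclusion the count is 969 − 1231 + 294 − 1 = 31.

31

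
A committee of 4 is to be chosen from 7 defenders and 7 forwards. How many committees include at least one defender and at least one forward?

931

Total 4-person selections from all 14: C(14,4) = 1001.
Subtract selections that omit an entire group: no defenders → C(7,4) = 35; no forwards → C(7,4) = 35.
Both groups omitted at once is impossible, so 1001 − 70 = 931.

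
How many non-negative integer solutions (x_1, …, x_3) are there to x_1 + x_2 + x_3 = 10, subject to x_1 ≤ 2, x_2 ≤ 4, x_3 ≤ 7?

Without the upper bounds there are C(12,2) = 66 ways to split 10 among 3 variables.
Subtract solutions that violate a single cap (substitute x_i' = x_i − (cap_i+1)): x_1 ≥ 3 gives C(9,2) = 36; x_2 ≥ 5 gives C(7,2) = 21; x_3 ≥ 8 gives C(4,2) = 6. Together 63.
Add back pairs where two caps are both exceeded: 6 + 0 + 0 = 6.
By inclusion–exclusion the count is 66 − 63 + 6 = 9.

9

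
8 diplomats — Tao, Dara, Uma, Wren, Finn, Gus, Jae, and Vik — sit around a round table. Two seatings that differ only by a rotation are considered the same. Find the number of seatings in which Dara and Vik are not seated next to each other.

Without the restriction there are (7)! = 5040 seatings.
Those with Dara next to Vik: fuse the pair into one unit and seat 7 units around a circle — 2·(6)! = 1440.
Subtracting, 5040 − 1440 = 3600.

3600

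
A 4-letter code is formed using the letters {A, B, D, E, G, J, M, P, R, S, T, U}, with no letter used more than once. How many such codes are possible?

11880

With no repetition, fill the 4 letters in order: 12 choices, then 11, down to 9.
That product is 12 × 11 × 10 × 9 = 11880.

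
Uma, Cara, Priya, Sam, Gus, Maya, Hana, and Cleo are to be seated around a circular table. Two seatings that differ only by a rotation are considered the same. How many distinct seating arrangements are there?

Around a circle, 8 distinct people have 8!/8 = (7)! = 5040 rotationally distinct seatings.

5040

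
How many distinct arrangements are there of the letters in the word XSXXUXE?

The 7 letters of XSXXUXE have repeats: X appearing 4 times.
The number of distinct arrangements is 7!/(4!) = 5040/24 = 210.

210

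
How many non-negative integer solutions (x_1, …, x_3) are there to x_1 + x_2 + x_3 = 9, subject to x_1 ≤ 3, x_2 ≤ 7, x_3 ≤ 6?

25

Ignoring the caps, the number of non-negative solutions to x_1+…+x_3 = 9 is C(11,2) = 55.
Subtract solutions that violate a single cap (substitute x_i' = x_i − (cap_i+1)): x_1 ≥ 4 gives C(7,2) = 21; x_2 ≥ 8 gives C(3,2) = 3; x_3 ≥ 7 gives C(4,2) = 6. Together 30.
No two caps can be exceeded simultaneously, so the pair terms are all 0.
By inclusion–exclusion the count is 55 − 30 + 0 = 25.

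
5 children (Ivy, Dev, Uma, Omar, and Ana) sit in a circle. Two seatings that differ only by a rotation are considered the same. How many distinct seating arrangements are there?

Around a circle, 5 distinct people have 5!/5 = (4)! = 24 rotationally distinct seatings.

24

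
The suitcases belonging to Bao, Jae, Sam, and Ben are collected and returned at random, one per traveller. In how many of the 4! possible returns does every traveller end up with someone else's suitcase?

9

This is the derangement count D_4: permutations of 4 items with no fixed point.
By inclusion–exclusion this is Σ_{j=0}^{4} (−1)^j C(4,j)·(4−j)!.
Computing: 24 − 24 + 12 − 4 + 1 = 9.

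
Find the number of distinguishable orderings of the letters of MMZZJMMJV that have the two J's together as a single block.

840

Treat the 2 copies of J as a single block. The multiset to arrange is then {JJ, M, M, M, M, V, Z, Z}, 8 items in all.
That gives (8)!/(4!·2!) = 840 arrangements.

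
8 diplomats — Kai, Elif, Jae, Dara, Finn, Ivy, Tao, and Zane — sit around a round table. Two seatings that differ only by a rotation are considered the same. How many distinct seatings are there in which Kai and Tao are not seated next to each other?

Without the restriction there are (7)! = 5040 seatings.
Those with Kai next to Tao: fuse the pair into one unit and seat 7 units around a circle — 2·(6)! = 1440.
Subtracting, 5040 − 1440 = 3600.

3600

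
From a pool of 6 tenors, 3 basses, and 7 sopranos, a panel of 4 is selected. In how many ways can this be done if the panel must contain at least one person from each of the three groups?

819

Unrestricted: C(16,4) = 1820 ways to pick any 4 of the 16.
Selections missing a whole group: no tenors → C(10,4) = 210; no basses → C(13,4) = 715; no sopranos → C(9,4) = 126.
Add back selections omitting two groups (i.e. drawn from a single group): C(6,4) + C(3,4) + C(7,4) = 50.
By inclusion–exclusion: 1820 − 1051 + 50 = 819.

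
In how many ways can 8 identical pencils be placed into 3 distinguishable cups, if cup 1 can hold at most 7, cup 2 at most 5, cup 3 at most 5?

32

Without the upper bounds there are C(10,2) = 45 ways to split 8 among 3 cups.
Subtract solutions that violate a single cap (substitute x_i' = x_i − (cap_i+1)): x_1 ≥ 8 gives C(2,2) = 1; x_2 ≥ 6 gives C(4,2) = 6; x_3 ≥ 6 gives C(4,2) = 6. Together 13.
No two caps can be exceeded simultaneously, so the pair terms are all 0.
By inclusion–exclusion the count is 45 − 13 + 0 = 32.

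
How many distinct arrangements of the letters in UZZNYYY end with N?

With the last slot taken by N, it remains to arrange the other 6 letters (UZZYYY).
Those 6 letters have Y appearing 3 times and Z appearing twice, giving (6)!/(3!·2!) = 60.

60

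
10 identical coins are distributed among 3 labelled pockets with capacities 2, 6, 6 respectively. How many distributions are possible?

12

Ignoring the caps, the number of non-negative solutions to x_1+…+x_3 = 10 is C(12,2) = 66.
Subtract solutions that violate a single cap (substitute x_i' = x_i − (cap_i+1)): x_1 ≥ 3 gives C(9,2) = 36; x_2 ≥ 7 gives C(5,2) = 10; x_3 ≥ 7 gives C(5,2) = 10. Together 56.
Add back pairs where two caps are both exceeded: 1 + 1 + 0 = 2.
By inclusion–exclusion the count is 66 − 56 + 2 = 12.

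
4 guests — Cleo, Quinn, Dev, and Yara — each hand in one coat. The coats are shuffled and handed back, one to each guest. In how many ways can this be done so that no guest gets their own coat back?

9

Count assignments avoiding every fixed point. For any j of the 4 guests fixed to their own coat, the other 4−j can be arranged in (4−j)! ways.
By inclusion–exclusion this is Σ_{j=0}^{4} (−1)^j C(4,j)·(4−j)!.
Computing: 24 − 24 + 12 − 4 + 1 = 9.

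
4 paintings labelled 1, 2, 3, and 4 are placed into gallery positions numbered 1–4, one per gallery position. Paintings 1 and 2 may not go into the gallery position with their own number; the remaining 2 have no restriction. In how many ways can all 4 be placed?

Let Aᵢ (for i ∈ {1, 2}) be the placements that put painting i in its forbidden gallery position. Any j of these fix j positions, leaving (4−j)! ways to fill the rest, and there are C(2,j) ways to pick which j.
By inclusion–exclusion, the number of valid placements is Σ_{j=0}^{2} (−1)^j C(2,j)·(4−j)!.
Computing: 24 − 12 + 2 = 14.

14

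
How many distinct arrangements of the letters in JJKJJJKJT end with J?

168

Fix J in the last position and arrange the remaining 8 letters.
Those 8 letters have J appearing 5 times and K appearing twice, giving (8)!/(5!·2!) = 168.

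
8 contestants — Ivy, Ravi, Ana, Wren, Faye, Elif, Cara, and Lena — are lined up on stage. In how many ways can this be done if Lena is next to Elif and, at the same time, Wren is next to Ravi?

Treat {Lena,Elif} as one block (2 orders) and {Wren,Ravi} as another (2 orders).
That leaves 6 units to arrange: 2 × 2 × 6! = 4 × 720 = 2880.

2880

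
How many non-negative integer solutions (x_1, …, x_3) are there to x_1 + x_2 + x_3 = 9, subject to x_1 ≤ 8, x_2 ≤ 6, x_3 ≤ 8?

47

By stars and bars, unrestricted non-negative solutions to x_1+…+x_3 = 9 number C(9+2,2) = 55.
Subtract solutions that violate a single cap (substitute x_i' = x_i − (cap_i+1)): x_1 ≥ 9 gives C(2,2) = 1; x_2 ≥ 7 gives C(4,2) = 6; x_3 ≥ 9 gives C(2,2) = 1. Together 8.
No two caps can be exceeded simultaneously, so the pair terms are all 0.
By inclusion–exclusion the count is 55 − 8 + 0 = 47.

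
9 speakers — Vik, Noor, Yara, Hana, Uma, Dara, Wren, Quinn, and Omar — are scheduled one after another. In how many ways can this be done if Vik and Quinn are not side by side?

Of the 9! = 362880 arrangements, those with Vik and Quinn adjacent number 2 × 8! = 80640 (treat the pair as a block with 2 internal orders).
Complementary counting: 362880 − 80640 = 282240.

282240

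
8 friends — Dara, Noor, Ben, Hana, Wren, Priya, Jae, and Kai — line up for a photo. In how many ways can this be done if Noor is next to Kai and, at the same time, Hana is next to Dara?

2880

Treat {Noor,Kai} as one block (2 orders) and {Hana,Dara} as another (2 orders).
That leaves 6 units to arrange: 2 × 2 × 6! = 4 × 720 = 2880.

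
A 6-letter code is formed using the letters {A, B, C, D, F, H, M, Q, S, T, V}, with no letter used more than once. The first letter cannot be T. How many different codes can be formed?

The first letter has 11−1 = 10 choices (anything except T).
The remaining 5 letters are filled from the other 10 symbols without repetition: 10 × 9 × 8 × 7 × 6 = 30240.
Total: 10 × 30240 = 302400.

302400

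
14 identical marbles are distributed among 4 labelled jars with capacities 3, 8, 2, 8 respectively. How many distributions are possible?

Without the upper bounds there are C(17,3) = 680 ways to split 14 among 4 jars.
Subtract solutions that violate a single cap (substitute x_i' = x_i − (cap_i+1)): x_1 ≥ 4 gives C(13,3) = 286; x_2 ≥ 9 gives C(8,3) = 56; x_3 ≥ 3 gives C(14,3) = 364; x_4 ≥ 9 gives C(8,3) = 56. Together 762.
Add back pairs where two caps are both exceeded: 4 + 120 + 4 + 10 + 0 + 10 = 148.
By inclusion–exclusion the count is 680 − 762 + 148 = 66.

66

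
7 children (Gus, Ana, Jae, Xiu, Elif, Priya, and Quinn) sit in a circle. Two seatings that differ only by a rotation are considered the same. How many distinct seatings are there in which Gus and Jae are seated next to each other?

Treat {Gus, Jae} as one unit (2 internal orders) and seat the resulting 6 units around the table: (5)! circular arrangements.
So 2 × (5)! = 2 × 120 = 240.

240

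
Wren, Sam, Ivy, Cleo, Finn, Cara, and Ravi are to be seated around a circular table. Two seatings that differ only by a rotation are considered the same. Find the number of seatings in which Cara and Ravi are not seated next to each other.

All circular seatings of 7 people number (6)! = 720.
Those with Cara next to Ravi: fuse the pair into one unit and seat 6 units around a circle — 2·(5)! = 240.
Subtracting, 720 − 240 = 480.

480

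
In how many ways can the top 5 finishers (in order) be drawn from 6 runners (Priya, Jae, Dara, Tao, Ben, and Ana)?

720

This is an ordered selection of 5 from 6: P(6,5).
That gives 6 × 5 × 4 × 3 × 2 = 720.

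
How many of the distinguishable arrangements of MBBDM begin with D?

6

With the first slot taken by D, it remains to arrange the other 4 letters (MBBM).
Those 4 letters have B appearing twice and M appearing twice, giving (4)!/(2!·2!) = 6.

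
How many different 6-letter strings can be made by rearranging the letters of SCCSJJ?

Letter multiplicities in SCCSJJ: C×2, J×2, S×2.
So there are 6! / (2!·2!·2!) = 90 distinguishable arrangements.

90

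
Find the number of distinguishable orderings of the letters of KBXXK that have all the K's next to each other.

Treat the 2 copies of K as a single block. The multiset to arrange is then {KK, B, X, X}, 4 items in all.
That gives (4)!/(2!) = 12 arrangements.

12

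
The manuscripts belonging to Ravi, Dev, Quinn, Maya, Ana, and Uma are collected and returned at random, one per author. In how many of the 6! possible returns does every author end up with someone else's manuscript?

265

Let Aᵢ be the assignments in which author i gets their own manuscript. We want the size of the complement of A₁∪…∪A_6.
By inclusion–exclusion this is Σ_{j=0}^{6} (−1)^j C(6,j)·(6−j)!.
Computing: 720 − 720 + 360 − 120 + 30 − 6 + 1 = 265.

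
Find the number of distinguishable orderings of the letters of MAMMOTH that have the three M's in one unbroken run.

Treat the 3 copies of M as a single block. The multiset to arrange is then {MMM, A, H, O, T}, 5 items in all.
All 5 items are distinct, so there are (5)! = 120 arrangements.

120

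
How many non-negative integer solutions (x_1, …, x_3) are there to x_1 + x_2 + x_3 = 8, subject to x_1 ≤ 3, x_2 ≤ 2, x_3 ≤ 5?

6

By stars and bars, unrestricted non-negative solutions to x_1+…+x_3 = 8 number C(8+2,2) = 45.
Subtract solutions that violate a single cap (substitute x_i' = x_i − (cap_i+1)): x_1 ≥ 4 gives C(6,2) = 15; x_2 ≥ 3 gives C(7,2) = 21; x_3 ≥ 6 gives C(4,2) = 6. Together 42.
Add back pairs where two caps are both exceeded: 3 + 0 + 0 = 3.
By inclusion–exclusion the count is 45 − 42 + 3 = 6.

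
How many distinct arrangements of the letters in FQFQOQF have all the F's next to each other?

20

Treat the 3 copies of F as a single block. The multiset to arrange is then {FFF, O, Q, Q, Q}, 5 items in all.
That gives (5)!/(3!) = 20 arrangements.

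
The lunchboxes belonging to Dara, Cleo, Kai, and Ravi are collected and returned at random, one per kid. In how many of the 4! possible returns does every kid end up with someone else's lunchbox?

Let Aᵢ be the assignments in which kid i gets their own lunchbox. We want the size of the complement of A₁∪…∪A_4.
By inclusion–exclusion this is Σ_{j=0}^{4} (−1)^j C(4,j)·(4−j)!.
Computing: 24 − 24 + 12 − 4 + 1 = 9.

9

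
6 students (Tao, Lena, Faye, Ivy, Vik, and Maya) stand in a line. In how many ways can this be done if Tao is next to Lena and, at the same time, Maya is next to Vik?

Treat {Tao,Lena} as one block (2 orders) and {Maya,Vik} as another (2 orders).
That leaves 4 units to arrange: 2 × 2 × 4! = 4 × 24 = 96.

96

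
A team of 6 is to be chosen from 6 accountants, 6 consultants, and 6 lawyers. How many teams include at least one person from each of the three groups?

15795

With no constraint there are C(18,6) = 18564 possible selections.
Selections missing a whole group: no accountants → C(12,6) = 924; no consultants → C(12,6) = 924; no lawyers → C(12,6) = 924.
Add back selections omitting two groups (i.e. drawn from a single group): C(6,6) + C(6,6) + C(6,6) = 3.
By inclusion–exclusion: 18564 − 2772 + 3 = 15795.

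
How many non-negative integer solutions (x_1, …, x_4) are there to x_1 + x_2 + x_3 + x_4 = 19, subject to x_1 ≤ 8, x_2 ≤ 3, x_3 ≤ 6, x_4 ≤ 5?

By stars and bars, unrestricted non-negative solutions to x_1+…+x_4 = 19 number C(19+3,3) = 1540.
Subtract solutions that violate a single cap (substitute x_i' = x_i − (cap_i+1)): x_1 ≥ 9 gives C(13,3) = 286; x_2 ≥ 4 gives C(18,3) = 816; x_3 ≥ 7 gives C(15,3) = 455; x_4 ≥ 6 gives C(16,3) = 560. Together 2117.
Add back pairs where two caps are both exceeded: 84 + 20 + 35 + 165 + 220 + 84 = 608.
Subtract triples: 0 + 1 + 0 + 10 = 11.
By inclusion–exclusion the count is 1540 − 2117 + 608 − 11 = 20.

20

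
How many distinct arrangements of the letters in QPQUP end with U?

With the last slot taken by U, it remains to arrange the other 4 letters (QPQP).
Those 4 letters have P appearing twice and Q appearing twice, giving (4)!/(2!·2!) = 6.

6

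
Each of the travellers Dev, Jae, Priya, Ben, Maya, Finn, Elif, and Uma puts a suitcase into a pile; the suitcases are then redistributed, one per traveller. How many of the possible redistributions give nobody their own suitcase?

14833

This is the derangement count D_8: permutations of 8 items with no fixed point.
By inclusion–exclusion this is Σ_{j=0}^{8} (−1)^j C(8,j)·(8−j)!.
Computing: 40320 − 40320 + 20160 − 6720 + 1680 − 336 + 56 − 8 + 1 = 14833.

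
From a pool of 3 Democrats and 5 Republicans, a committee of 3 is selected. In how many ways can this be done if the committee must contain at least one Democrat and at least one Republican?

45

Unrestricted: C(8,3) = 56 ways to pick any 3 of the 8.
Selections missing a whole group: no Democrats → C(5,3) = 10; no Republicans → C(3,3) = 1.
Both groups omitted at once is impossible, so 56 − 11 = 45.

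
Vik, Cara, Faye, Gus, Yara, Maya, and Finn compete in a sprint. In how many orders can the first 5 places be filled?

2520

There are 7 choices for 1st place, 6 for 2nd, and so on down to 3 for position 5.
That gives 7 × 6 × 5 × 4 × 3 = 2520.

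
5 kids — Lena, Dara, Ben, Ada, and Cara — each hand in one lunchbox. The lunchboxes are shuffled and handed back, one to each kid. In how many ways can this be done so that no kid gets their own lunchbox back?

Count assignments avoiding every fixed point. For any j of the 5 kids fixed to their own lunchbox, the other 5−j can be arranged in (5−j)! ways.
By inclusion–exclusion this is Σ_{j=0}^{5} (−1)^j C(5,j)·(5−j)!.
Computing: 120 − 120 + 60 − 20 + 5 − 1 = 44.

44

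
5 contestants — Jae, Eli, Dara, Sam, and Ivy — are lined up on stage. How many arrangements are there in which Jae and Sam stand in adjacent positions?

Place the 3 others and the Jae-Sam pair as 4 objects in a line; the pair has 2 internal arrangements.
That gives 2 × 4! = 2 × 24 = 48.

48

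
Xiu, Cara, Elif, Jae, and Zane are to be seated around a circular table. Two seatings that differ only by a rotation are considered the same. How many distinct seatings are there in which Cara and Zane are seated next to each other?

Treat {Cara, Zane} as one unit (2 internal orders) and seat the resulting 4 units around the table: (3)! circular arrangements.
So 2 × (3)! = 2 × 6 = 12.

12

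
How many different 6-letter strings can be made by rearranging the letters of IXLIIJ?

IXLIIJ has 6 letters with I appearing 3 times.
The number of distinct arrangements is 6!/(3!) = 720/6 = 120.

120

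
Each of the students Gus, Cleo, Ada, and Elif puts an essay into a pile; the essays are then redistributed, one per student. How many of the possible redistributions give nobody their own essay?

9

Count assignments avoiding every fixed point. For any j of the 4 students fixed to their own essay, the other 4−j can be arranged in (4−j)! ways.
By inclusion–exclusion this is Σ_{j=0}^{4} (−1)^j C(4,j)·(4−j)!.
Computing: 24 − 24 + 12 − 4 + 1 = 9.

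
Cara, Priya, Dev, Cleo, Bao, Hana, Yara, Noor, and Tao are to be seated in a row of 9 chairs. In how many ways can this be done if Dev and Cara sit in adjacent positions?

80640

Treat {Dev, Cara} as a single unit. There are 8 units to order, and the pair itself can be ordered 2 ways.
That gives 2 × 8! = 2 × 40320 = 80640.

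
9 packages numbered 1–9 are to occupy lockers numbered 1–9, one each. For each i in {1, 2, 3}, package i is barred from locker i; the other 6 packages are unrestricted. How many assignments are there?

256320

Let Aᵢ (for i ∈ {1, 2, 3}) be the placements that put package i in its forbidden locker. Any j of these fix j positions, leaving (9−j)! ways to fill the rest, and there are C(3,j) ways to pick which j.
By inclusion–exclusion, the number of valid placements is Σ_{j=0}^{3} (−1)^j C(3,j)·(9−j)!.
Computing: 362880 − 120960 + 15120 − 720 = 256320.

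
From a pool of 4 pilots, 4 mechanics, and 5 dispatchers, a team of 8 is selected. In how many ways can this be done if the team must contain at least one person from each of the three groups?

1268

Unrestricted: C(13,8) = 1287 ways to pick any 8 of the 13.
Subtract selections that omit an entire group: no pilots → C(9,8) = 9; no mechanics → C(9,8) = 9; no dispatchers → C(8,8) = 1.
Add back selections omitting two groups (i.e. drawn from a single group): C(4,8) + C(4,8) + C(5,8) = 0.
By inclusion–exclusion: 1287 − 19 + 0 = 1268.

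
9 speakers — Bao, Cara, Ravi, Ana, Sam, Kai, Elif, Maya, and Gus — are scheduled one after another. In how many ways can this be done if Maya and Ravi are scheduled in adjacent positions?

80640

Glue Maya and Ravi into one block (2 internal orders), leaving 8 units to arrange in a row.
That gives 2 × 8! = 2 × 40320 = 80640.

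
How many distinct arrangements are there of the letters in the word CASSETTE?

5040

Letter multiplicities in CASSETTE: A×1, C×1, E×2, S×2, T×2.
So there are 8! / (2!·2!·2!) = 5040 distinguishable arrangements.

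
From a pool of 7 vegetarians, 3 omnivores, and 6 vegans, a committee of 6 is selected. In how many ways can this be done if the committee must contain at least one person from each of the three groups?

6006

Unrestricted: C(16,6) = 8008 ways to pick any 6 of the 16.
Selections missing a whole group: no vegetarians → C(9,6) = 84; no omnivores → C(13,6) = 1716; no vegans → C(10,6) = 210.
Add back selections omitting two groups (i.e. drawn from a single group): C(7,6) + C(3,6) + C(6,6) = 8.
By inclusion–exclusion: 8008 − 2010 + 8 = 6006.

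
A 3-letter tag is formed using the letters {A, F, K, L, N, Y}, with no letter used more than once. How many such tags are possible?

Choose and order 3 of the 6 symbols: the first letter has 6 options, the next 5, then 4.
6 × 5 × 4 = 120.

120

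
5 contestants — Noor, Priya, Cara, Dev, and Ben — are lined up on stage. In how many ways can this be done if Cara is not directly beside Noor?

72

There are 5! = 120 arrangements in all. If Cara and Noor are adjacent, merging them into one block gives 2·(4)! = 48 arrangements.
So 120 − 48 = 72 arrangements keep them apart.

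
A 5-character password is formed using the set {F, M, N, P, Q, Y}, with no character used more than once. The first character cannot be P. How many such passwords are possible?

The first character has 6−1 = 5 choices (anything except P).
The remaining 4 characters are filled from the other 5 symbols without repetition: 5 × 4 × 3 × 2 = 120.
Total: 5 × 120 = 600.

600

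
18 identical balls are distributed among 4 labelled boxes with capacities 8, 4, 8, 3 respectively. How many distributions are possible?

By stars and bars, unrestricted non-negative solutions to x_1+…+x_4 = 18 number C(18+3,3) = 1330.
Subtract solutions that violate a single cap (substitute x_i' = x_i − (cap_i+1)): x_1 ≥ 9 gives C(12,3) = 220; x_2 ≥ 5 gives C(16,3) = 560; x_3 ≥ 9 gives C(12,3) = 220; x_4 ≥ 4 gives C(17,3) = 680. Together 1680.
Add back pairs where two caps are both exceeded: 35 + 1 + 56 + 35 + 220 + 56 = 403.
Subtract triples: 0 + 1 + 0 + 1 = 2.
By inclusion–exclusion the count is 1330 − 1680 + 403 − 2 = 51.

51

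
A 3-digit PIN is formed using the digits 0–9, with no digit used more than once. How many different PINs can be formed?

This is a permutation of 3 out of 10: P(10,3) = 10!/7!.
That product is 10 × 9 × 8 = 720.

720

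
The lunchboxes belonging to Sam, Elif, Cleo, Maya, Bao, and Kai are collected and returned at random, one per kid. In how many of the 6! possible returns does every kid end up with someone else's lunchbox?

265

This is the derangement count D_6: permutations of 6 items with no fixed point.
By inclusion–exclusion this is Σ_{j=0}^{6} (−1)^j C(6,j)·(6−j)!.
Computing: 720 − 720 + 360 − 120 + 30 − 6 + 1 = 265.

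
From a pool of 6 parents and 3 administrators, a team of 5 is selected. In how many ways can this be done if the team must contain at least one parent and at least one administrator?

With no constraint there are C(9,5) = 126 possible selections.
Selections missing a whole group: no parents → C(3,5) = 0; no administrators → C(6,5) = 6.
Both groups omitted at once is impossible, so 126 − 6 = 120.

120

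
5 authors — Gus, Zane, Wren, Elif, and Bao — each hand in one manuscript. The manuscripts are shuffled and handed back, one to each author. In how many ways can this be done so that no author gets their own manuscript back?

Let Aᵢ be the assignments in which author i gets their own manuscript. We want the size of the complement of A₁∪…∪A_5.
By inclusion–exclusion this is Σ_{j=0}^{5} (−1)^j C(5,j)·(5−j)!.
Computing: 120 − 120 + 60 − 20 + 5 − 1 = 44.

44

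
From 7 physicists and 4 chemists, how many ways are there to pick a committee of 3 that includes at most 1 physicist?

46

Split by how many physicists are chosen (0 through 1).
Sum: C(7,0)·C(4,3) + C(7,1)·C(4,2) = 4 + 42 = 46.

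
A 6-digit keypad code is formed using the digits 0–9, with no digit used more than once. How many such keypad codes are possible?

151200

This is a permutation of 6 out of 10: P(10,6) = 10!/4!.
10 × 9 × 8 × 7 × 6 × 5 = 151200.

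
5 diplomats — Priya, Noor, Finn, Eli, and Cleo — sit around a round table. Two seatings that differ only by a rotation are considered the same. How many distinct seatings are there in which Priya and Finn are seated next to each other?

Glue Priya and Finn into a block (2 internal orders). Seating 4 units around a circle gives (3)! arrangements.
So 2 × (3)! = 2 × 6 = 12.

12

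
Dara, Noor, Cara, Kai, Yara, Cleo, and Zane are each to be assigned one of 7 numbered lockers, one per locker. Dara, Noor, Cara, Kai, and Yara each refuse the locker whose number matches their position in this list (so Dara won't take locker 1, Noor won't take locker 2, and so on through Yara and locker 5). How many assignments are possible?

2428

Let Aᵢ (for 1 ≤ i ≤ 5) be the placements that put person i in their forbidden locker. Any j of these fix j positions, leaving (7−j)! ways to fill the rest, and there are C(5,j) ways to pick which j.
By inclusion–exclusion, the number of valid placements is Σ_{j=0}^{5} (−1)^j C(5,j)·(7−j)!.
Computing: 5040 − 3600 + 1200 − 240 + 30 − 2 = 2428.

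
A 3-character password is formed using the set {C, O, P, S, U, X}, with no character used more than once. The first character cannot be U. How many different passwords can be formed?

The first character has 6−1 = 5 choices (anything except U).
The remaining 2 characters are filled from the other 5 symbols without repetition: 5 × 4 = 20.
Total: 5 × 20 = 100.

100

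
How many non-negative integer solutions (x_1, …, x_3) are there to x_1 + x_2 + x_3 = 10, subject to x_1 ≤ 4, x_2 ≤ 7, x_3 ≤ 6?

Ignoring the caps, the number of non-negative solutions to x_1+…+x_3 = 10 is C(12,2) = 66.
Subtract solutions that violate a single cap (substitute x_i' = x_i − (cap_i+1)): x_1 ≥ 5 gives C(7,2) = 21; x_2 ≥ 8 gives C(4,2) = 6; x_3 ≥ 7 gives C(5,2) = 10. Together 37.
No two caps can be exceeded simultaneously, so the pair terms are all 0.
By inclusion–exclusion the count is 66 − 37 + 0 = 29.

29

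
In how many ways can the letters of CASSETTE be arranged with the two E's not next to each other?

There are 8!/(2!·2!·2!) = 5040 arrangements of CASSETTE in total.
Arrangements with the E's together: treat EE as one letter, giving (7)!/(2!·2!) = 1260.
Hence 5040 − 1260 = 3780.

3780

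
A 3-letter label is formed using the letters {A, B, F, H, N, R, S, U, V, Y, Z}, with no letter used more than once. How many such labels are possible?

990

This is a permutation of 3 out of 11: P(11,3) = 11!/8!.
11 × 10 × 9 = 990.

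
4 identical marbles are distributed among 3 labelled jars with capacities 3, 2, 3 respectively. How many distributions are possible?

Ignoring the caps, the number of non-negative solutions to x_1+…+x_3 = 4 is C(6,2) = 15.
Subtract solutions that violate a single cap (substitute x_i' = x_i − (cap_i+1)): x_1 ≥ 4 gives C(2,2) = 1; x_2 ≥ 3 gives C(3,2) = 3; x_3 ≥ 4 gives C(2,2) = 1. Together 5.
No two caps can be exceeded simultaneously, so the pair terms are all 0.
By inclusion–exclusion the count is 15 − 5 + 0 = 10.

10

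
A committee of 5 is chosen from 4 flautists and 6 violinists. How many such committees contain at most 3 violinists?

186

Split by how many violinists are chosen (0 through 3).
Sum: C(6,0)·C(4,5) + C(6,1)·C(4,4) + C(6,2)·C(4,3) + C(6,3)·C(4,2) = 0 + 6 + 60 + 120 = 186.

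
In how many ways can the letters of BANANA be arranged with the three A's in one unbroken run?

Treat the 3 copies of A as a single block. The multiset to arrange is then {AAA, B, N, N}, 4 items in all.
That gives (4)!/(2!) = 12 arrangements.

12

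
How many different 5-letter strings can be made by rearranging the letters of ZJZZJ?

10

ZJZZJ has 5 letters with J appearing twice and Z appearing 3 times.
So there are 5! / (3!·2!) = 10 distinguishable arrangements.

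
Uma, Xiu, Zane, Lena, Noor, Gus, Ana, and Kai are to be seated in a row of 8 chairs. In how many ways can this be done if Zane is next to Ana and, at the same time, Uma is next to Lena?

Treat {Zane,Ana} as one block (2 orders) and {Uma,Lena} as another (2 orders).
That leaves 6 units to arrange: 2 × 2 × 6! = 4 × 720 = 2880.

2880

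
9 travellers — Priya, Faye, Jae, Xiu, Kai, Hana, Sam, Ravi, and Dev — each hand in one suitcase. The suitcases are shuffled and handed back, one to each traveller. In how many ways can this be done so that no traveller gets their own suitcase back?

Let Aᵢ be the assignments in which traveller i gets their own suitcase. We want the size of the complement of A₁∪…∪A_9.
By inclusion–exclusion this is Σ_{j=0}^{9} (−1)^j C(9,j)·(9−j)!.
Computing: 362880 − 362880 + 181440 − 60480 + 15120 − 3024 + 504 − 72 + 9 − 1 = 133496.

133496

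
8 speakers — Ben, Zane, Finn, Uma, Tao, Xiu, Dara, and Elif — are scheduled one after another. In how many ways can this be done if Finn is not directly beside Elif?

Of the 8! = 40320 arrangements, those with Finn and Elif adjacent number 2 × 7! = 10080 (treat the pair as a block with 2 internal orders).
Complementary counting: 40320 − 10080 = 30240.

30240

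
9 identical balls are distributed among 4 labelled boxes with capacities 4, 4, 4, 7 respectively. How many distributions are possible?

Without the upper bounds there are C(12,3) = 220 ways to split 9 among 4 boxes.
Subtract solutions that violate a single cap (substitute x_i' = x_i − (cap_i+1)): x_1 ≥ 5 gives C(7,3) = 35; x_2 ≥ 5 gives C(7,3) = 35; x_3 ≥ 5 gives C(7,3) = 35; x_4 ≥ 8 gives C(4,3) = 4. Together 109.
No two caps can be exceeded simultaneously, so the pair terms are all 0.
By inclusion–exclusion the count is 220 − 109 + 0 = 111.

111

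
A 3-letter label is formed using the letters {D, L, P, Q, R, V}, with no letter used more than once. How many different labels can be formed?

120

This is a permutation of 3 out of 6: P(6,3) = 6!/3!.
6 × 5 × 4 = 120.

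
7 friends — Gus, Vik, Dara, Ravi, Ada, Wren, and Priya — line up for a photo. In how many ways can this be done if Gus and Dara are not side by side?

Of the 7! = 5040 arrangements, those with Gus and Dara adjacent number 2 × 6! = 1440 (treat the pair as a block with 2 internal orders).
So 5040 − 1440 = 3600 arrangements keep them apart.

3600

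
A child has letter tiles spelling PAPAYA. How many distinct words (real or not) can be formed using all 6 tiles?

60

Letter multiplicities in PAPAYA: A×3, P×2, Y×1.
So there are 6! / (3!·2!) = 60 distinguishable arrangements.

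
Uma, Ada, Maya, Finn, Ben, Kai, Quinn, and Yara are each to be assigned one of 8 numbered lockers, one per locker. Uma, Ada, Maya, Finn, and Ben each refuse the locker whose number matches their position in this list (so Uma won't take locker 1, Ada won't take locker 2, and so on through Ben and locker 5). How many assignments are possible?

Let Aᵢ (for 1 ≤ i ≤ 5) be the placements that put person i in their forbidden locker. Any j of these fix j positions, leaving (8−j)! ways to fill the rest, and there are C(5,j) ways to pick which j.
By inclusion–exclusion, the number of valid placements is Σ_{j=0}^{5} (−1)^j C(5,j)·(8−j)!.
Computing: 40320 − 25200 + 7200 − 1200 + 120 − 6 = 21234.

21234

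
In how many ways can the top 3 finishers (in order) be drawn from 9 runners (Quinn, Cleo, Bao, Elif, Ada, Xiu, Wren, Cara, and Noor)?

This is an ordered selection of 3 from 9: P(9,3).
That gives 9 × 8 × 7 = 504.

504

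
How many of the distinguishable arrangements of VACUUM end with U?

With the last slot taken by U, it remains to arrange the other 5 letters (VACUM).
Those 5 letters are all distinct, giving (5)! = 120.

120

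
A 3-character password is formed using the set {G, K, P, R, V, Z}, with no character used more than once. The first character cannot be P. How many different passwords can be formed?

100

The first character has 6−1 = 5 choices (anything except P).
The remaining 2 characters are filled from the other 5 symbols without repetition: 5 × 4 = 20.
Total: 5 × 20 = 100.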